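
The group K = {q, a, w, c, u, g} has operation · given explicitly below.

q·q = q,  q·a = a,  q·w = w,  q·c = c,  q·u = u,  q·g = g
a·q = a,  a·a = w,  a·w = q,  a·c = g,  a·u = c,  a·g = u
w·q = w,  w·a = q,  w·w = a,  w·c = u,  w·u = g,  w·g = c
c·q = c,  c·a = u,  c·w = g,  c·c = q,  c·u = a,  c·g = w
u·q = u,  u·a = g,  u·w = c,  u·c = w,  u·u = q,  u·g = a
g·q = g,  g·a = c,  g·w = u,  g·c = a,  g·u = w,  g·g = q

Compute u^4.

u^1 = u
u^2 = u·u = q
u^3 = q·u = u
u^4 = u·u = q
(Structurally, K here is isomorphic to the symmetric group S_3.)

q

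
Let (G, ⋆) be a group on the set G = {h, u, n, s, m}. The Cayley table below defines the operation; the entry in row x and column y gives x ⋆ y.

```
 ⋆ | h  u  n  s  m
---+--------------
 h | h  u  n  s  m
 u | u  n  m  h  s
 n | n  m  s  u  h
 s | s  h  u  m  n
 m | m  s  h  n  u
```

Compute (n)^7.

s

n^1 = n
n^2 = n ⋆ n = s
n^3 = s ⋆ n = u
n^4 = u ⋆ n = m
n^5 = m ⋆ n = h
n^6 = h ⋆ n = n
n^7 = n ⋆ n = s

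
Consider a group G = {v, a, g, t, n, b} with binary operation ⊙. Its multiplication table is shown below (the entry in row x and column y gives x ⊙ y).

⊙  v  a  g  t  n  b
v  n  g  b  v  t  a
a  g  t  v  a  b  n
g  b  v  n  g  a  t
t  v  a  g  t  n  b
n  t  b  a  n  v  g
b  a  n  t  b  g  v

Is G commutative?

Check whether the table is symmetric across its main diagonal.
Every entry (row x, col y) equals the entry (row y, col x), so G is abelian.

Yes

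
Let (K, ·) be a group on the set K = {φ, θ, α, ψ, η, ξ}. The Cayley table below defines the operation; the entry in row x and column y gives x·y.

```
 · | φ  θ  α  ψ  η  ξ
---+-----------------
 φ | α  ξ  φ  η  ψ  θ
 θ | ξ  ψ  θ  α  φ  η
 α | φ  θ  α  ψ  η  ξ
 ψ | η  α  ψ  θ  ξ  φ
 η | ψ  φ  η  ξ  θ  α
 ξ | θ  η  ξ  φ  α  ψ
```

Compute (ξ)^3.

ξ^1 = ξ
ξ^2 = ξ·ξ = ψ
ξ^3 = ψ·ξ = φ

φ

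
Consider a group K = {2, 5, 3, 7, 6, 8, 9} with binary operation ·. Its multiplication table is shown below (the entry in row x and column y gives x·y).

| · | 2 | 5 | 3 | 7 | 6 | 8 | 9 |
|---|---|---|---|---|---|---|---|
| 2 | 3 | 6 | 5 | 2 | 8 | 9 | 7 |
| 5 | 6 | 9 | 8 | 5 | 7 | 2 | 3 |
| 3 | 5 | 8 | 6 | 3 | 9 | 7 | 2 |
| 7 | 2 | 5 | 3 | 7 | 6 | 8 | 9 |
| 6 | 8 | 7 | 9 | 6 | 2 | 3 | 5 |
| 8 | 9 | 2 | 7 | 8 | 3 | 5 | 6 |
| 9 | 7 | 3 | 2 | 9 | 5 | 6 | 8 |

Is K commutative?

Check whether the table is symmetric across its main diagonal.
Every entry (row x, col y) equals the entry (row y, col x), so K is abelian.

Yes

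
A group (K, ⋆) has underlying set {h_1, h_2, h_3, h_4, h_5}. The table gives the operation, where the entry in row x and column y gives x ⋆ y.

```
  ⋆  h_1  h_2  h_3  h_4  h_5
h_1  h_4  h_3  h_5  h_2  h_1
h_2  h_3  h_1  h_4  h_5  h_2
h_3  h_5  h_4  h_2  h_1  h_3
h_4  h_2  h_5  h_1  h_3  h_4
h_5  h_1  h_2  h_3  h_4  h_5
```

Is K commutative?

Check whether the table is symmetric across its main diagonal.
Every entry (row x, col y) equals the entry (row y, col x), so K is abelian.

Yes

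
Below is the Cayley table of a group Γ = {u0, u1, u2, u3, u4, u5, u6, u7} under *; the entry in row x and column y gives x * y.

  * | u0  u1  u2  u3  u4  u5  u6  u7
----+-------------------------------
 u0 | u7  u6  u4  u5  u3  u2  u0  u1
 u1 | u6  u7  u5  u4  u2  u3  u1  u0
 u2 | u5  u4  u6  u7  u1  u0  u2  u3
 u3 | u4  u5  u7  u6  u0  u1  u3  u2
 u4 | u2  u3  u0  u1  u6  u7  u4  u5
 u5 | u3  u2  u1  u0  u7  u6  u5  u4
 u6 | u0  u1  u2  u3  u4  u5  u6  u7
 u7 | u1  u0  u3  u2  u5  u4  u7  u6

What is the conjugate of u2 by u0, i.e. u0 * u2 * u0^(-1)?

The identity is u6. In row u0, the entry u6 sits in column u1, so u0^(-1) = u1.
u0 * u2 = u4
u4 * u1 = u3

u3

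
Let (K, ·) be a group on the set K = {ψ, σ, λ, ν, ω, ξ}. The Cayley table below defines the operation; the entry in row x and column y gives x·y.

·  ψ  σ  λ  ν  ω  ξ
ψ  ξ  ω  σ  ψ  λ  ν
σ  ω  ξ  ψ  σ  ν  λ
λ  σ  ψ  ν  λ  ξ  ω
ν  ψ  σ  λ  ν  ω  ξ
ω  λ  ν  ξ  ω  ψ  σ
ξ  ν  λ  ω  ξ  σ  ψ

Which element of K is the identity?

ν

The identity e satisfies e·x = x for all x, so its row in the table reproduces the column headers.
Row ν reads: ψ, σ, λ, ν, ω, ξ — exactly the header order. So ν is the identity.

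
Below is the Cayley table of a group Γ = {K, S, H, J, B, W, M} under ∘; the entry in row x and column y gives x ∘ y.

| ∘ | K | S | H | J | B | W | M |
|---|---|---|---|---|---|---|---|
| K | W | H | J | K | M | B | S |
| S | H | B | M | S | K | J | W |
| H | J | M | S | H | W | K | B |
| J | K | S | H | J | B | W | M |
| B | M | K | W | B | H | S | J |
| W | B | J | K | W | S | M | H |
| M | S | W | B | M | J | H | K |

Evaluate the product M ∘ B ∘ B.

M ∘ B = J
J ∘ B = B
(Structurally, Γ here is isomorphic to the cyclic group Z_7.)

B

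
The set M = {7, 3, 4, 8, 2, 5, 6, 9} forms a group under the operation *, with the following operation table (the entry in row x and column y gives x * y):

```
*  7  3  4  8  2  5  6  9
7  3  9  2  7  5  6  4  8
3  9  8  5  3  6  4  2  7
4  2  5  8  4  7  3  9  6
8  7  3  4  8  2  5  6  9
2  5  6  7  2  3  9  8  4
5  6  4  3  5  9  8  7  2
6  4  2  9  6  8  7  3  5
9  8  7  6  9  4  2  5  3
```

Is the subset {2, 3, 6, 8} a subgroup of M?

{2, 3, 6, 8} contains the identity 8.
Checking products: every product of two elements of {2, 3, 6, 8} (read from the table) lies in {2, 3, 6, 8}, so the set is closed.
In a finite group, a nonempty closed subset is a subgroup. So {2, 3, 6, 8} ≤ M.

Yes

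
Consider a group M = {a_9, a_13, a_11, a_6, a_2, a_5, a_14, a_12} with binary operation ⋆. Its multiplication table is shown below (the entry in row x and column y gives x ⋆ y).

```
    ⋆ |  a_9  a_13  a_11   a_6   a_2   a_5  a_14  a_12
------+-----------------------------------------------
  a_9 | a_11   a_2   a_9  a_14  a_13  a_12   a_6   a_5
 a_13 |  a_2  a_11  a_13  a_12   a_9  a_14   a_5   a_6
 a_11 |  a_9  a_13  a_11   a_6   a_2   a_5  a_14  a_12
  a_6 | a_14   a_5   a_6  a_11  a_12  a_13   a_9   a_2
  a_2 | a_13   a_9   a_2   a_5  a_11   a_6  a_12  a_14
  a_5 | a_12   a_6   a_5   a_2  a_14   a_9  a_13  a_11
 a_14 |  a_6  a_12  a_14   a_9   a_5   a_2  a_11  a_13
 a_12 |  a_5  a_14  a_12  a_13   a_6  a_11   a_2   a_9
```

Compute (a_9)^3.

a_9

a_9^1 = a_9
a_9^2 = a_9 ⋆ a_9 = a_11
a_9^3 = a_11 ⋆ a_9 = a_9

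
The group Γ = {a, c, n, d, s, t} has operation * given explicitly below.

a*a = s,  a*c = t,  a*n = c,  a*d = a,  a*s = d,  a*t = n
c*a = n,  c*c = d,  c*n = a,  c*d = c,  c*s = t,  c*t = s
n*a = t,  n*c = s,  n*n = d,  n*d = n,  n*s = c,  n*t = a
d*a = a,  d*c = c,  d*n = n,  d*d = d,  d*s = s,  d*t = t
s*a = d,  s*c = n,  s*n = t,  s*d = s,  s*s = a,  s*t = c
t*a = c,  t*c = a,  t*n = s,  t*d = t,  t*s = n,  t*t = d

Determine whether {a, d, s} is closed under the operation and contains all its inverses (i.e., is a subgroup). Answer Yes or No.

Yes

{a, d, s} contains the identity d.
Checking products: every product of two elements of {a, d, s} (read from the table) lies in {a, d, s}, so the set is closed.
In a finite group, a nonempty closed subset is a subgroup. So {a, d, s} ≤ Γ.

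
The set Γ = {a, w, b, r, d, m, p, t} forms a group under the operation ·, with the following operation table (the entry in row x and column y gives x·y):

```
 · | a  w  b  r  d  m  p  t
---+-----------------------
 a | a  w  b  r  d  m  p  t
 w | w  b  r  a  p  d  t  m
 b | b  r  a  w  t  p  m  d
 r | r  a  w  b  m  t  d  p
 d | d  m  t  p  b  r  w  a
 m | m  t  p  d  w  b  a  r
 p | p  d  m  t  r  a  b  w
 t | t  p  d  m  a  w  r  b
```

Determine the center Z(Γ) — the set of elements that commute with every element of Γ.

{a, b}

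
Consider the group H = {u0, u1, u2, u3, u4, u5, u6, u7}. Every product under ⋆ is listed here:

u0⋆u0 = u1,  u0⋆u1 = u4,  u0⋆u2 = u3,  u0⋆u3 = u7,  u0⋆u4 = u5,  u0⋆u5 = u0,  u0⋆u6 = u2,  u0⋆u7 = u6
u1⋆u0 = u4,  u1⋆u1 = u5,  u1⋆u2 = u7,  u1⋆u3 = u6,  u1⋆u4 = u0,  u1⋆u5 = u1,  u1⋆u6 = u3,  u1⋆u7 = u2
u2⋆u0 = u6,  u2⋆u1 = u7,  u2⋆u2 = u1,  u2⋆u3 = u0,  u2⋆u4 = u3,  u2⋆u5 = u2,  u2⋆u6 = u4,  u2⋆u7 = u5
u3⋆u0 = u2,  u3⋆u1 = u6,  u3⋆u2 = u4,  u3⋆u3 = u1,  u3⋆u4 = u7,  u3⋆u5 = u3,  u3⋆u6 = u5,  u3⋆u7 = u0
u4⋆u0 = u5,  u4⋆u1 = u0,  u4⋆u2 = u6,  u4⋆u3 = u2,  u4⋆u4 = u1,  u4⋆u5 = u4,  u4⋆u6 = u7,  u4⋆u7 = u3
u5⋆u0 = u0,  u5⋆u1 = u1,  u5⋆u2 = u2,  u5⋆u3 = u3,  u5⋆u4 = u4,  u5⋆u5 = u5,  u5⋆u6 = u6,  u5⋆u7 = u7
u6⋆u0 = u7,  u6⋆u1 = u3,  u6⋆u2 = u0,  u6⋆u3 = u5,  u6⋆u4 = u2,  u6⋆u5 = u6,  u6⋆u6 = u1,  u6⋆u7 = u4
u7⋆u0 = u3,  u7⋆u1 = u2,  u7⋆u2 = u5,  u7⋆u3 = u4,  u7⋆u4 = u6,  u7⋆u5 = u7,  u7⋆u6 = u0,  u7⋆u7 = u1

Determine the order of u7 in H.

4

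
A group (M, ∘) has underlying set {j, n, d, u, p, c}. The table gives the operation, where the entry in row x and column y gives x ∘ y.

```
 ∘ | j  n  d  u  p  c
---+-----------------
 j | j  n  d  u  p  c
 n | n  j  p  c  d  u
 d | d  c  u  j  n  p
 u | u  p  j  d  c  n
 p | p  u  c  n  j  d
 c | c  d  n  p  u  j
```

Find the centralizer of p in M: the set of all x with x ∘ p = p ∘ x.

Compare row p with column p entry by entry.
n ∘ p = d but p ∘ n = u, so n does not.
Collecting the elements that commute with p: C(p) = {j, p}.

{j, p}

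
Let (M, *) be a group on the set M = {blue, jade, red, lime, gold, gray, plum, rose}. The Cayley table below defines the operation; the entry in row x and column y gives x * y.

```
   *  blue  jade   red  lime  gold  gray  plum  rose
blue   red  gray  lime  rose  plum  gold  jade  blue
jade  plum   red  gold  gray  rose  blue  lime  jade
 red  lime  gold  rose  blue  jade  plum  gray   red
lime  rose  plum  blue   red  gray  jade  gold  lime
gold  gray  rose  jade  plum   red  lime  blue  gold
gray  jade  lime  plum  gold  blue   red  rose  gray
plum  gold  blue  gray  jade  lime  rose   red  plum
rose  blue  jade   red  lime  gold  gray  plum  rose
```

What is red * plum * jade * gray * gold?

red * plum = gray
gray * jade = lime
lime * gray = jade
jade * gold = rose
(Structurally, M here is isomorphic to the quaternion group Q_8.)

rose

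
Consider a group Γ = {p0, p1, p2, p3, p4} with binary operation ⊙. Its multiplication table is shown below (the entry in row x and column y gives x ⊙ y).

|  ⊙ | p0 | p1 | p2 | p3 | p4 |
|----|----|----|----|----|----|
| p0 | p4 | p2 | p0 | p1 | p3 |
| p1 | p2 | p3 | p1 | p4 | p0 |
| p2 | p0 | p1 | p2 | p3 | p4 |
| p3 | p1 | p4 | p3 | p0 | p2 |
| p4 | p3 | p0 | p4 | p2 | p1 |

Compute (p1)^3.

p1^1 = p1
p1^2 = p1 ⊙ p1 = p3
p1^3 = p3 ⊙ p1 = p4

p4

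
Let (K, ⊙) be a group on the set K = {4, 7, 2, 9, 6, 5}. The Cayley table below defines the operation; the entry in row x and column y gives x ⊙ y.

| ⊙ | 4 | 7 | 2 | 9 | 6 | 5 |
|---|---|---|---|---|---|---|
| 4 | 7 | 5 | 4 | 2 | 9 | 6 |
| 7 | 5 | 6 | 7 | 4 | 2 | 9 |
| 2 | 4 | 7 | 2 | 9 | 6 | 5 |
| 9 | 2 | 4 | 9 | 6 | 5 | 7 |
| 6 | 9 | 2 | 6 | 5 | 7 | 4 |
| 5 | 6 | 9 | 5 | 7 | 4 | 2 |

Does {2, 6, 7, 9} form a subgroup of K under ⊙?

7 ⊙ 9 = 4, which is not in {2, 6, 7, 9}.
The subset is not closed under ⊙, so it is not a subgroup.
(Structurally, K here is isomorphic to the cyclic group Z_6.)

No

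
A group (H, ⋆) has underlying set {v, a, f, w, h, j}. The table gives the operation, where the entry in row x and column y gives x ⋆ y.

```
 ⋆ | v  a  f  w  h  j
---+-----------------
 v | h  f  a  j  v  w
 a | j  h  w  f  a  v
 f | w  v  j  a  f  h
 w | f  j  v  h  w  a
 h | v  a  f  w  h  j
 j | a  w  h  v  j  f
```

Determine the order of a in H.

2

The identity element is h (its row matches the header).
a^1 = a
a^2 = a ⋆ a = h
The first power of a equal to the identity is a^2, so ord(a) = 2.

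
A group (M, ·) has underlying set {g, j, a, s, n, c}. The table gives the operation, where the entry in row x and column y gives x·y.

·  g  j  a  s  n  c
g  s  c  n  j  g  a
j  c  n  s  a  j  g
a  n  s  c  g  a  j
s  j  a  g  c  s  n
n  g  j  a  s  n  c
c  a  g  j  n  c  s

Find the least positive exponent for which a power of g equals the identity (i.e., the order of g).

The identity element is n (its row matches the header).
g^1 = g
g^2 = g·g = s
g^3 = s·g = j
g^4 = j·g = c
g^5 = c·g = a
g^6 = a·g = n
The first power of g equal to the identity is g^6, so ord(g) = 6.

6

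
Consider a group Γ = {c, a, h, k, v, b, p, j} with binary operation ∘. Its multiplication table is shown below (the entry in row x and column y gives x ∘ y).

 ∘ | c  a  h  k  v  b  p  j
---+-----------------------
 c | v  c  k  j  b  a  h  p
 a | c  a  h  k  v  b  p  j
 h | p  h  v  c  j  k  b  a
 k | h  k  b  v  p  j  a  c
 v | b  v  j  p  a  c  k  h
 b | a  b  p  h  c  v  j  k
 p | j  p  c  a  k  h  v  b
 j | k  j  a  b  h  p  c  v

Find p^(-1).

First locate the identity: row a matches the header, so a is the identity.
Scan row p for a: p ∘ k = a. Hence p^(-1) = k.
(Structurally, Γ here is isomorphic to the quaternion group Q_8.)

k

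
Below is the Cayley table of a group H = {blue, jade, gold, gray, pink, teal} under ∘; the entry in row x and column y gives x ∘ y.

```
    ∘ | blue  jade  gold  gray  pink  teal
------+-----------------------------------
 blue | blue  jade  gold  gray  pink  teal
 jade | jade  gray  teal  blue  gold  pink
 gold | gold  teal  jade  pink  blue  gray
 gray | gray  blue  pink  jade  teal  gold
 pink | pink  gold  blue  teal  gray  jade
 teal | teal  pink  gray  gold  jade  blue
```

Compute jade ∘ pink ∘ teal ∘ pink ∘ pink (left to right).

jade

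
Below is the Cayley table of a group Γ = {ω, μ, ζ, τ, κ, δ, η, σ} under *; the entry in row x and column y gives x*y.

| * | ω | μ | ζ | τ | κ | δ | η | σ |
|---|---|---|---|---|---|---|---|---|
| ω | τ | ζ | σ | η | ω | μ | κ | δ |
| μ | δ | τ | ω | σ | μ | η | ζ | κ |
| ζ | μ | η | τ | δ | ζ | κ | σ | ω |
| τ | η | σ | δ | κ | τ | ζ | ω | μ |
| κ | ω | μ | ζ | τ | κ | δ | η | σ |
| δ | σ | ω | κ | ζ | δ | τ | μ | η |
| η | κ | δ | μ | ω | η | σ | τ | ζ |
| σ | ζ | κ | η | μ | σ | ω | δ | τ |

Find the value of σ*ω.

ζ

Read row σ, column ω: σ*ω = ζ.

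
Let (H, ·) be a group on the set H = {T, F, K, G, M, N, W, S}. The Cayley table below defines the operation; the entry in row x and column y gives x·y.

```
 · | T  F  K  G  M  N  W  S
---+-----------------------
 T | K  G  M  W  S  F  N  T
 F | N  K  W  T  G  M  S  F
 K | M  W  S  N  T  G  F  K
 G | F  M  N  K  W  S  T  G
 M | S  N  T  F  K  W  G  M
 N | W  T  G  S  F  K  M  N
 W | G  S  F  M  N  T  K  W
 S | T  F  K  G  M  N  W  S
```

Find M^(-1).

First locate the identity: row S matches the header, so S is the identity.
Scan row M for S: M·T = S. Hence M^(-1) = T.

T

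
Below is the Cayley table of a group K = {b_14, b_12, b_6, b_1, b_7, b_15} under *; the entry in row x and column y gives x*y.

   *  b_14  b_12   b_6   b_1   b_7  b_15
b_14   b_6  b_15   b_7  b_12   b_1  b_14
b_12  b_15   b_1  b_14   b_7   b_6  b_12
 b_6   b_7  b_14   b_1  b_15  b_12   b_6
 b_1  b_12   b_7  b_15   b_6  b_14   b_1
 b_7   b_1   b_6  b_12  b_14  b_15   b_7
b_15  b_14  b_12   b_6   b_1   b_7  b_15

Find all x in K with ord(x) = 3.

{b_1, b_6}

Identity is b_15. Compute the order of each non-identity element by repeated multiplication:
  b_14: b_14 → b_6 → b_7 → b_1 → b_12 → b_15  (order 6)
  b_12: b_12 → b_1 → b_7 → b_6 → b_14 → b_15  (order 6)
  b_6: b_6 → b_1 → b_15  (order 3)
  b_1: b_1 → b_6 → b_15  (order 3)
  b_7: b_7 → b_15  (order 2)
Elements of order 3: {b_1, b_6}.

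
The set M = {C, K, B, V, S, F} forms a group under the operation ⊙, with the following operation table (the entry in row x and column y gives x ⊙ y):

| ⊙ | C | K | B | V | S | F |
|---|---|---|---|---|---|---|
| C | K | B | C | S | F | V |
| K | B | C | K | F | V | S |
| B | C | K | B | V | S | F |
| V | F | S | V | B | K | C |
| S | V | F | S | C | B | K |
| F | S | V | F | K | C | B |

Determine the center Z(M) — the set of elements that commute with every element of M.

{B}

An element z is central iff its row equals its column in the table.
For C: C ⊙ S = F ≠ V = S ⊙ C, so C ∉ Z.
Checking each element this way leaves Z(M) = {B}.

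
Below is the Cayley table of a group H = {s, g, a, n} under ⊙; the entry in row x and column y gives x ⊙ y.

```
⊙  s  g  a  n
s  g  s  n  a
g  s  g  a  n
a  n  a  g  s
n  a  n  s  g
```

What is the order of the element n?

The identity element is g (its row matches the header).
n^1 = n
n^2 = n ⊙ n = g
The first power of n equal to the identity is n^2, so ord(n) = 2.
(Structurally, H here is isomorphic to the Klein four-group V_4.)

2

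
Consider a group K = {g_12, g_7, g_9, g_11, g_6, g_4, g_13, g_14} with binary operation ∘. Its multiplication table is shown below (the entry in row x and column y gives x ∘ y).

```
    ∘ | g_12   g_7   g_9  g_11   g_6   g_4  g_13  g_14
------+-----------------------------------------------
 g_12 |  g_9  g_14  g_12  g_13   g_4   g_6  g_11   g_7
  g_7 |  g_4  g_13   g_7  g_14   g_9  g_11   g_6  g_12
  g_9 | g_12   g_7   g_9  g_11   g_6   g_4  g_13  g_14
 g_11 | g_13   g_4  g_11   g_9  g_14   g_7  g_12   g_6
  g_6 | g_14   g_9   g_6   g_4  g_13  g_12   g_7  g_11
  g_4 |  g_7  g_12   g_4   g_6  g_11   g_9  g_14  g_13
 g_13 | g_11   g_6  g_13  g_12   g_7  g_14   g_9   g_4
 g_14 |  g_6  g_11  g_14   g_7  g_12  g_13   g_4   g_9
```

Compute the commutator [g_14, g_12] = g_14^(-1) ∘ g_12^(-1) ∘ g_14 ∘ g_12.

Identity is g_9; from the table g_14^(-1) = g_14 and g_12^(-1) = g_12.
g_14 ∘ g_12 = g_6
g_6 ∘ g_14 = g_11
g_11 ∘ g_12 = g_13

g_13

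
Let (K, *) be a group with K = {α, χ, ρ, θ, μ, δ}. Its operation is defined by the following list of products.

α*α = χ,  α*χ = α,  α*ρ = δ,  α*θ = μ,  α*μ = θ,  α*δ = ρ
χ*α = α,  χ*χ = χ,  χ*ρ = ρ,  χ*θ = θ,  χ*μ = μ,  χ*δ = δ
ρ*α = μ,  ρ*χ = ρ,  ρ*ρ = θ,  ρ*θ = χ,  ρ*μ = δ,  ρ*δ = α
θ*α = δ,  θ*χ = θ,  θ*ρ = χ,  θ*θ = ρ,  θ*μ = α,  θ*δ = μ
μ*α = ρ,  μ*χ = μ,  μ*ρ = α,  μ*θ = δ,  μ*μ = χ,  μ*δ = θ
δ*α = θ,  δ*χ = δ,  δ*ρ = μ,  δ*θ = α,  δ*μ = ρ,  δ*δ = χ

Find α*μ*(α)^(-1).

The identity is χ. In row α, the entry χ sits in column α, so α^(-1) = α.
α*μ = θ
θ*α = δ

δ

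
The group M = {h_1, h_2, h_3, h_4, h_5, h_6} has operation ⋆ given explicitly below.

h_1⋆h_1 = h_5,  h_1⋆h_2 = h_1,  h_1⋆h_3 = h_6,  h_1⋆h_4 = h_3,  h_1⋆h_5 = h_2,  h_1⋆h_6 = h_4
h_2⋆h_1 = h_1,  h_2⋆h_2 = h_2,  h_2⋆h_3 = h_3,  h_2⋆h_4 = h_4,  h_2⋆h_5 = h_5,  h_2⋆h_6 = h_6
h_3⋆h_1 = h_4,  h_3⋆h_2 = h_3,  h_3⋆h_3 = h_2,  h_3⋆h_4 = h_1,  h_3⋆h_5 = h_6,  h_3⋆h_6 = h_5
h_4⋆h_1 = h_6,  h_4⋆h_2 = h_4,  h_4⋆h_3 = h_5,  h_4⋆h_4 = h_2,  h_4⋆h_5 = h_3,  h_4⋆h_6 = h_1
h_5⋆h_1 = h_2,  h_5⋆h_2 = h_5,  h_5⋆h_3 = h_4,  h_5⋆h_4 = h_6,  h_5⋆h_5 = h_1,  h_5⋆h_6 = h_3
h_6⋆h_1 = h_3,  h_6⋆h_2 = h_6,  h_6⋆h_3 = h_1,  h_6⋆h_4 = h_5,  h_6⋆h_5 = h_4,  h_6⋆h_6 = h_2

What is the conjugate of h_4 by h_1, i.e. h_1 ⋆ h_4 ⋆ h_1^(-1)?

The identity is h_2. In row h_1, the entry h_2 sits in column h_5, so h_1^(-1) = h_5.
h_1 ⋆ h_4 = h_3
h_3 ⋆ h_5 = h_6

h_6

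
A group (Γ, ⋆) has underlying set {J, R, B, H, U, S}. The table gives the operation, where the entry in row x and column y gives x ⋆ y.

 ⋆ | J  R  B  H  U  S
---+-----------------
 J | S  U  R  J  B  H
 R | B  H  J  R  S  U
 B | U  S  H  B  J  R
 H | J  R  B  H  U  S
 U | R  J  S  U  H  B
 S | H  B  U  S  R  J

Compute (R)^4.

H

R^1 = R
R^2 = R ⋆ R = H
R^3 = H ⋆ R = R
R^4 = R ⋆ R = H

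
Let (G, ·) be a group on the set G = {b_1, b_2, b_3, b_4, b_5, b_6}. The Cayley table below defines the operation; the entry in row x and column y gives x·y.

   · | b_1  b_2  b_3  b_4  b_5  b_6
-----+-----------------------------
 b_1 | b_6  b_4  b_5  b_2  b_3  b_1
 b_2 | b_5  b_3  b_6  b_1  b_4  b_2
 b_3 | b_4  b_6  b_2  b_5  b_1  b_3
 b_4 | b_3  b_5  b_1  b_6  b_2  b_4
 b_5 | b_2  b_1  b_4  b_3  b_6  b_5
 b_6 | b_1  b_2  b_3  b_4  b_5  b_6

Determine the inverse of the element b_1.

First locate the identity: row b_6 matches the header, so b_6 is the identity.
Scan row b_1 for b_6: b_1·b_1 = b_6. Hence b_1^(-1) = b_1.

b_1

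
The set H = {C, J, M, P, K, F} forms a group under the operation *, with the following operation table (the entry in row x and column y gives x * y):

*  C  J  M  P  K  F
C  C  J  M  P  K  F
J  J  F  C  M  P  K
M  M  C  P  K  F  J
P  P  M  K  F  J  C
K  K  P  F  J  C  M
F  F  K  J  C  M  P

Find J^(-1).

First locate the identity: row C matches the header, so C is the identity.
Scan row J for C: J * M = C. Hence J^(-1) = M.

M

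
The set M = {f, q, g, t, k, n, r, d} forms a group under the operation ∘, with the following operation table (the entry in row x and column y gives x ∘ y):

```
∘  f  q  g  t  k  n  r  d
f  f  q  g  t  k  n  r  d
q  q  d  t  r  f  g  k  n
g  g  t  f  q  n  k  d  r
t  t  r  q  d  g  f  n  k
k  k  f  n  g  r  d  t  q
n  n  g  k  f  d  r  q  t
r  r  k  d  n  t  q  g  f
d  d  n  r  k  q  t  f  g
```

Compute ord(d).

4

The identity element is f (its row matches the header).
d^1 = d
d^2 = d ∘ d = g
d^3 = g ∘ d = r
d^4 = r ∘ d = f
The first power of d equal to the identity is d^4, so ord(d) = 4.
(Structurally, M here is isomorphic to the cyclic group Z_8.)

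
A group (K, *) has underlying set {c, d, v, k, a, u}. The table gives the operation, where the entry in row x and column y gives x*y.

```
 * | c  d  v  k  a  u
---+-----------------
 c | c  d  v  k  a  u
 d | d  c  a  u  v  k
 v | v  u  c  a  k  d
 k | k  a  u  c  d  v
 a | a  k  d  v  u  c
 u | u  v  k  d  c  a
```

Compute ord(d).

The identity element is c (its row matches the header).
d^1 = d
d^2 = d*d = c
The first power of d equal to the identity is d^2, so ord(d) = 2.

2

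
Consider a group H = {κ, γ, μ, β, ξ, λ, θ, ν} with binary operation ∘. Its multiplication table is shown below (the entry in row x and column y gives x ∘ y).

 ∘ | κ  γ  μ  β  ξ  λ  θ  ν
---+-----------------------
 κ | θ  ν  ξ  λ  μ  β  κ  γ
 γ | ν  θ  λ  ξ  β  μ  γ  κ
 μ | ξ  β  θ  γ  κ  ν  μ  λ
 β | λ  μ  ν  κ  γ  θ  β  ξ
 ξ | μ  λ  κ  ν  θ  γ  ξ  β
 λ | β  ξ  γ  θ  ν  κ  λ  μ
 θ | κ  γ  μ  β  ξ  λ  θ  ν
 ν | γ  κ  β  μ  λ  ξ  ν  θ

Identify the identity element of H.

θ

The identity e satisfies e ∘ x = x for all x, so its row in the table reproduces the column headers.
Row θ reads: κ, γ, μ, β, ξ, λ, θ, ν — exactly the header order. So θ is the identity.
(Structurally, H here is isomorphic to the dihedral group D_4.)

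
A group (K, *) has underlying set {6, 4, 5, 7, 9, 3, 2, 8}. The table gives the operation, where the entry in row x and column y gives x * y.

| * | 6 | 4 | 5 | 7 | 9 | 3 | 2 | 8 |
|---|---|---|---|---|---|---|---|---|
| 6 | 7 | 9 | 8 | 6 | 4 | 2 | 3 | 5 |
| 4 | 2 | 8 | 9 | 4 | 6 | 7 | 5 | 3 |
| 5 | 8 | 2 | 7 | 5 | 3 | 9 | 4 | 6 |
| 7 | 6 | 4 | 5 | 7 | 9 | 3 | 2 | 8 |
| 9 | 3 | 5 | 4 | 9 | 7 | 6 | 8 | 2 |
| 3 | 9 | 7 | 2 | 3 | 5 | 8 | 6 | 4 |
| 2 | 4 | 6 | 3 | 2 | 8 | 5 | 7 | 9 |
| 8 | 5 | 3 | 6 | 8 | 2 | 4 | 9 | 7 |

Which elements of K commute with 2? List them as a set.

{2, 7, 8, 9}

Compare row 2 with column 2 entry by entry.
8 * 2 = 9 = 2 * 8, so 8 commutes with 2.
3 * 2 = 6 but 2 * 3 = 5, so 3 does not.
Collecting the elements that commute with 2: C(2) = {2, 7, 8, 9}.
(Structurally, K here is isomorphic to the dihedral group D_4.)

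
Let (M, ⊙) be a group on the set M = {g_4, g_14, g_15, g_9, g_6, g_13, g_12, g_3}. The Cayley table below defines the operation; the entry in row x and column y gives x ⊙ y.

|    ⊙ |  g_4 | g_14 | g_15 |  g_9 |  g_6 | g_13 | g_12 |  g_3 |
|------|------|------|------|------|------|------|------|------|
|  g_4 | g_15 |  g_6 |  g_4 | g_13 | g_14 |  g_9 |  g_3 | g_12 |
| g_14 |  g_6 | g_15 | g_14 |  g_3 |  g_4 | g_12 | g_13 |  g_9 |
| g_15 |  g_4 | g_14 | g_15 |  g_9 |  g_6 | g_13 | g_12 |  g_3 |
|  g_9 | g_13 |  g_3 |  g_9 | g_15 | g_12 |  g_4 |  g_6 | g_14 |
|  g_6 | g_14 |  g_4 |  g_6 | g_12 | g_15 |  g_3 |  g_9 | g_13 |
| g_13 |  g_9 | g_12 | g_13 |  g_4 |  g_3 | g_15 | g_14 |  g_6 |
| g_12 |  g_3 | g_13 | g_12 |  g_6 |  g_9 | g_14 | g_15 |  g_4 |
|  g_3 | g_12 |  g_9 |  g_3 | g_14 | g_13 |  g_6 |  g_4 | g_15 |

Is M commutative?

Yes

Check whether the table is symmetric across its main diagonal.
Every entry (row x, col y) equals the entry (row y, col x), so M is abelian.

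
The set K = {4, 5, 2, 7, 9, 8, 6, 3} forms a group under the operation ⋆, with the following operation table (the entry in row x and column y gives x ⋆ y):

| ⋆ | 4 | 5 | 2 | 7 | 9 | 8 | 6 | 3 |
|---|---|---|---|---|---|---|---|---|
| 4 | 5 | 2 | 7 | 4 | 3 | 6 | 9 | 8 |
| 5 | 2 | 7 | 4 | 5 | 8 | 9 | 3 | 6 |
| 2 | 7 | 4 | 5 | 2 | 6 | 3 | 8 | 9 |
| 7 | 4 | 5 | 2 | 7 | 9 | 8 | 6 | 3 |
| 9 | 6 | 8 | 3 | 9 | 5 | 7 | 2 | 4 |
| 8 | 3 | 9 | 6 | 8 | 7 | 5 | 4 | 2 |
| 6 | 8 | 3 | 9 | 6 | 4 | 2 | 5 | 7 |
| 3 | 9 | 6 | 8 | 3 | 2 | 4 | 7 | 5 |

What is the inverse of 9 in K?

8

First locate the identity: row 7 matches the header, so 7 is the identity.
Scan row 9 for 7: 9 ⋆ 8 = 7. Hence 9^(-1) = 8.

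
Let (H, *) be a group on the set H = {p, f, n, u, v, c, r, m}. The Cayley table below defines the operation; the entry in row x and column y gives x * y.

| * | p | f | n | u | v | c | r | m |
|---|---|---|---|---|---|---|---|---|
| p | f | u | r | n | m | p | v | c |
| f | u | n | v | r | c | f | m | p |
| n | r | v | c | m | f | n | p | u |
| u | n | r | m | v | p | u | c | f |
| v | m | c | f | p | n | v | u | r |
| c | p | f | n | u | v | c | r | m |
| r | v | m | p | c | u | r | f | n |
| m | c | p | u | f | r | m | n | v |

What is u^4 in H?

n

u^1 = u
u^2 = u * u = v
u^3 = v * u = p
u^4 = p * u = n
(Structurally, H here is isomorphic to the cyclic group Z_8.)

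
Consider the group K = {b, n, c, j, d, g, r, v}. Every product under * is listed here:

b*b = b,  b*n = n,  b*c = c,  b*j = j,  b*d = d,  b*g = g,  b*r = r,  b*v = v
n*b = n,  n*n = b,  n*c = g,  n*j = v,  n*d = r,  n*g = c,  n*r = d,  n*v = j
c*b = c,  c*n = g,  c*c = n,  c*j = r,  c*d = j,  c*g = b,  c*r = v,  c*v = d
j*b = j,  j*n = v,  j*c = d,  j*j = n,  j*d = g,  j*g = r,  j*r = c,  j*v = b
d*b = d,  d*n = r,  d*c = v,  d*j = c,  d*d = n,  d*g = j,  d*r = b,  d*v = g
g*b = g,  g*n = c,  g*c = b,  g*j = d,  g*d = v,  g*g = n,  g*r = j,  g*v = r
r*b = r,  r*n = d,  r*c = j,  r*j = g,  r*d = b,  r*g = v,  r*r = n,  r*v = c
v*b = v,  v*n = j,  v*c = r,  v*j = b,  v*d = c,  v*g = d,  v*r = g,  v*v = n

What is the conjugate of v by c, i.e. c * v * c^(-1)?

The identity is b. In row c, the entry b sits in column g, so c^(-1) = g.
c * v = d
d * g = j

j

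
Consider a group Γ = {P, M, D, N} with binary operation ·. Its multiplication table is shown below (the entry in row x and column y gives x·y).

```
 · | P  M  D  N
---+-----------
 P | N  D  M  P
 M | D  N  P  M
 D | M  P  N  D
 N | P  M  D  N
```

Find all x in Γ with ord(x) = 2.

Identity is N. Compute the order of each non-identity element by repeated multiplication:
  P: P → N  (order 2)
  M: M → N  (order 2)
  D: D → N  (order 2)
Elements of order 2: {D, M, P}.

{D, M, P}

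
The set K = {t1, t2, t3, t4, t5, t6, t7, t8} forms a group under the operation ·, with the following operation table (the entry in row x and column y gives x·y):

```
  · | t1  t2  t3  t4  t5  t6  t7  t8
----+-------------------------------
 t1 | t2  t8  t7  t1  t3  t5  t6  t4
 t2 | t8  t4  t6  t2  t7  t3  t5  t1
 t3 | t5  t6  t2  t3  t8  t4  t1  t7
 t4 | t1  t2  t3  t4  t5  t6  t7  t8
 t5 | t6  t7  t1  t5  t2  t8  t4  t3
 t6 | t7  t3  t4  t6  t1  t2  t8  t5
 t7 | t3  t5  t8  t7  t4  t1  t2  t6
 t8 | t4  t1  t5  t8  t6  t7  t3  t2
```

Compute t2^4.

t2^1 = t2
t2^2 = t2·t2 = t4
t2^3 = t4·t2 = t2
t2^4 = t2·t2 = t4
(Structurally, K here is isomorphic to the quaternion group Q_8.)

t4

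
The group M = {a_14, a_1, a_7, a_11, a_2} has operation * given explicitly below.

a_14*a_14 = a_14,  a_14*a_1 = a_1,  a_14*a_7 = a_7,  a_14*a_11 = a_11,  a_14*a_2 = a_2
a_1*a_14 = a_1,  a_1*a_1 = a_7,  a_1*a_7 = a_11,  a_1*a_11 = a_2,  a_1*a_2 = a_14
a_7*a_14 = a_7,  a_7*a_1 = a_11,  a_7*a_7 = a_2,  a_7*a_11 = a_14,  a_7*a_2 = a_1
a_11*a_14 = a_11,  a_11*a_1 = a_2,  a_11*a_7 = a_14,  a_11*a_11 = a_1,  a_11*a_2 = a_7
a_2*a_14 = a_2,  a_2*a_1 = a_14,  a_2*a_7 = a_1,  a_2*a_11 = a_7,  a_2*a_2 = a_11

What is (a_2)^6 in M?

a_2

a_2^1 = a_2
a_2^2 = a_2 * a_2 = a_11
a_2^3 = a_11 * a_2 = a_7
a_2^4 = a_7 * a_2 = a_1
a_2^5 = a_1 * a_2 = a_14
a_2^6 = a_14 * a_2 = a_2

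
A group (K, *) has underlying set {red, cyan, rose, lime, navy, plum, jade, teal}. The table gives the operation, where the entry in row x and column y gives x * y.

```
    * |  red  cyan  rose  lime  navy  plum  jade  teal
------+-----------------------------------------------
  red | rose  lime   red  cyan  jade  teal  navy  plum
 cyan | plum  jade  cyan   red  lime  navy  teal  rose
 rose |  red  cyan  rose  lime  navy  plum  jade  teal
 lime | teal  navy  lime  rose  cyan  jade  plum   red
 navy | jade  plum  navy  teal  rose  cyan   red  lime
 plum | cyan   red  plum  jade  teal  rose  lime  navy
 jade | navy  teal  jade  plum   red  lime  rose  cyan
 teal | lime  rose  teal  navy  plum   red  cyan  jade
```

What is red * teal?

Read row red, column teal: red * teal = plum.

plum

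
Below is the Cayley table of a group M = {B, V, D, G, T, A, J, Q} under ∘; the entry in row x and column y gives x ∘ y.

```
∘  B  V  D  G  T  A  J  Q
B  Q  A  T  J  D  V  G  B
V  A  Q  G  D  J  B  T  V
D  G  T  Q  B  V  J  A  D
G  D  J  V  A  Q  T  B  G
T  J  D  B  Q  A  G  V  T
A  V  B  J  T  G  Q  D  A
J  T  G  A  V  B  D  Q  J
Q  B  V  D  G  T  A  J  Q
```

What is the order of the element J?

The identity element is Q (its row matches the header).
J^1 = J
J^2 = J ∘ J = Q
The first power of J equal to the identity is J^2, so ord(J) = 2.

2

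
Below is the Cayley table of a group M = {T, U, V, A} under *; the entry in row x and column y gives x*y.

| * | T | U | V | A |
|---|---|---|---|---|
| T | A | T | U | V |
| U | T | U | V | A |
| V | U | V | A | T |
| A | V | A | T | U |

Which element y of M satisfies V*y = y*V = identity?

First locate the identity: row U matches the header, so U is the identity.
Scan row V for U: V*T = U. Hence V^(-1) = T.

T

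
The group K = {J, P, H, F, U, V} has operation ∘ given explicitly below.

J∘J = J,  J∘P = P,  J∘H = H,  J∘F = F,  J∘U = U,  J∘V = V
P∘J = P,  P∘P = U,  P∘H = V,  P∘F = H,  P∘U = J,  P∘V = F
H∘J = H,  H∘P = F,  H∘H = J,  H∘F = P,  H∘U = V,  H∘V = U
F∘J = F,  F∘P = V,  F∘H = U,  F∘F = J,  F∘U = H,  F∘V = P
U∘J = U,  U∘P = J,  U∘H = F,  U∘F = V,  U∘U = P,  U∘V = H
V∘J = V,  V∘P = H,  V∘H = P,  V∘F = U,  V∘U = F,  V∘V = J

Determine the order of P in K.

3

The identity element is J (its row matches the header).
P^1 = P
P^2 = P ∘ P = U
P^3 = U ∘ P = J
The first power of P equal to the identity is P^3, so ord(P) = 3.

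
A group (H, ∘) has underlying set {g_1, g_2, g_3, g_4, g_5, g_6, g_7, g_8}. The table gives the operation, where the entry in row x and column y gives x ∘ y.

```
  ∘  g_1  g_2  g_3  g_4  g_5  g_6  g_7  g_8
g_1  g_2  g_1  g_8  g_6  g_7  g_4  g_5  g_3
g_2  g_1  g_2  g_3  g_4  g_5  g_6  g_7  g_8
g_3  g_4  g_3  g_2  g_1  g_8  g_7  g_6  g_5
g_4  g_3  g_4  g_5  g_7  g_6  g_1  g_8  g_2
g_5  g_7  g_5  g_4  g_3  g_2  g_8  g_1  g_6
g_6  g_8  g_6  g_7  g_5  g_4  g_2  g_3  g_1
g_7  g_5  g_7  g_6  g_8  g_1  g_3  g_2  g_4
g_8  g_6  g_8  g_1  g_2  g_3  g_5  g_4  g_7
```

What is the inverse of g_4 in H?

First locate the identity: row g_2 matches the header, so g_2 is the identity.
Scan row g_4 for g_2: g_4 ∘ g_8 = g_2. Hence g_4^(-1) = g_8.

g_8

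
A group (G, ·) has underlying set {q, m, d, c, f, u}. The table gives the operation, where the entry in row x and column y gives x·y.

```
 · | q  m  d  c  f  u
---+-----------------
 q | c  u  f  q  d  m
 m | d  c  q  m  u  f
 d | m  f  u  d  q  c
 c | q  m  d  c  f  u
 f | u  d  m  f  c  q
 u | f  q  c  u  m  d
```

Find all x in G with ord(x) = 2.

Identity is c. Compute the order of each non-identity element by repeated multiplication:
  q: q → c  (order 2)
  m: m → c  (order 2)
  d: d → u → c  (order 3)
  f: f → c  (order 2)
  u: u → d → c  (order 3)
Elements of order 2: {f, m, q}.
(Structurally, G here is isomorphic to the symmetric group S_3.)

{f, m, q}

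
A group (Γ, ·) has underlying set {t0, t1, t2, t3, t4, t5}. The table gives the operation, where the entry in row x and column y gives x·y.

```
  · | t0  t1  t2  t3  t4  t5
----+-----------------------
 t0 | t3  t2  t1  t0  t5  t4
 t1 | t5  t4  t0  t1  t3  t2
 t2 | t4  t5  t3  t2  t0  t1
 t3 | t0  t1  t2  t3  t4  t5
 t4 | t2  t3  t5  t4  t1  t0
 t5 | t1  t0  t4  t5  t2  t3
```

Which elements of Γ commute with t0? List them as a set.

{t0, t3}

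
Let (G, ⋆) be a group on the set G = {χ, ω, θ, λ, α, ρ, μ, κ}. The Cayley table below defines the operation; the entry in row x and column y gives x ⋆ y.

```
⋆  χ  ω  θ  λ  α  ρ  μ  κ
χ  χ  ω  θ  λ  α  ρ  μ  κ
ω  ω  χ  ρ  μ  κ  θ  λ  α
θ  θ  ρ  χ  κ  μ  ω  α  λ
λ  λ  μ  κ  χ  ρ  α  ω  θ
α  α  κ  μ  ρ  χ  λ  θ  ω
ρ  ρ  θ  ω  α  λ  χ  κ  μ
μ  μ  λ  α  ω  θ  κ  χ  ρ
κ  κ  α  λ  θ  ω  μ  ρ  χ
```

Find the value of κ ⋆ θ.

λ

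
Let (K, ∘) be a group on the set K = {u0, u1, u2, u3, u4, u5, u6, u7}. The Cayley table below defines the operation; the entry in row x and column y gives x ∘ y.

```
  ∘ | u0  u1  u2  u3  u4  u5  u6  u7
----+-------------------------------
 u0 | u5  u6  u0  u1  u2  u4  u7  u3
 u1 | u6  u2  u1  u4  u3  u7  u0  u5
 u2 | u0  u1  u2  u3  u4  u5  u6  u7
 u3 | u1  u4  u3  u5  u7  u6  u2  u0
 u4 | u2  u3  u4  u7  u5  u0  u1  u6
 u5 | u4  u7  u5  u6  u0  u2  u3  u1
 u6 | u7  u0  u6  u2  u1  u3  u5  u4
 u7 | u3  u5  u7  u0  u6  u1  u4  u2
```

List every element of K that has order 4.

{u0, u3, u4, u6}

Identity is u2. Compute the order of each non-identity element by repeated multiplication:
  u0: u0 → u5 → u4 → u2  (order 4)
  u1: u1 → u2  (order 2)
  u3: u3 → u5 → u6 → u2  (order 4)
  u4: u4 → u5 → u0 → u2  (order 4)
  u5: u5 → u2  (order 2)
  u6: u6 → u5 → u3 → u2  (order 4)
  u7: u7 → u2  (order 2)
Elements of order 4: {u0, u3, u4, u6}.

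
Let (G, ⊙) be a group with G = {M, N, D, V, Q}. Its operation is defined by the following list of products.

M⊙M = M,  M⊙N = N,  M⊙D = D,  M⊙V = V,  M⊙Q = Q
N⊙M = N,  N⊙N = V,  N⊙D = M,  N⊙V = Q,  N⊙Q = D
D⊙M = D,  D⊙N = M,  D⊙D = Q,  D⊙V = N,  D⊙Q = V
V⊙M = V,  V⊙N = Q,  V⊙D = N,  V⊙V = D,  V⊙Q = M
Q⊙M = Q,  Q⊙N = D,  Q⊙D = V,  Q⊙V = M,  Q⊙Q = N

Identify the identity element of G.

The identity e satisfies e ⊙ x = x for all x, so its row in the table reproduces the column headers.
Row M reads: M, N, D, V, Q — exactly the header order. So M is the identity.

M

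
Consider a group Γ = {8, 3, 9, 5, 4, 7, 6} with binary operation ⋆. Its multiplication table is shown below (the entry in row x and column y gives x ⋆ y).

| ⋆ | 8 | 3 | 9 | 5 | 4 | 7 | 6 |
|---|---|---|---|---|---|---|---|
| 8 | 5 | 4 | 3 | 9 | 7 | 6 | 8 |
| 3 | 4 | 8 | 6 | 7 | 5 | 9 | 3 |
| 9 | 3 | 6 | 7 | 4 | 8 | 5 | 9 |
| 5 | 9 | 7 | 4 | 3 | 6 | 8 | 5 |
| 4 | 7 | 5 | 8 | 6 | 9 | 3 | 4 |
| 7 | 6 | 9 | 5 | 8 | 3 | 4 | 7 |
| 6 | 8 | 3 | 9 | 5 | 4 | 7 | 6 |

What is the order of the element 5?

7

The identity element is 6 (its row matches the header).
5^1 = 5
5^2 = 5 ⋆ 5 = 3
5^3 = 3 ⋆ 5 = 7
5^4 = 7 ⋆ 5 = 8
5^5 = 8 ⋆ 5 = 9
5^6 = 9 ⋆ 5 = 4
5^7 = 4 ⋆ 5 = 6
The first power of 5 equal to the identity is 5^7, so ord(5) = 7.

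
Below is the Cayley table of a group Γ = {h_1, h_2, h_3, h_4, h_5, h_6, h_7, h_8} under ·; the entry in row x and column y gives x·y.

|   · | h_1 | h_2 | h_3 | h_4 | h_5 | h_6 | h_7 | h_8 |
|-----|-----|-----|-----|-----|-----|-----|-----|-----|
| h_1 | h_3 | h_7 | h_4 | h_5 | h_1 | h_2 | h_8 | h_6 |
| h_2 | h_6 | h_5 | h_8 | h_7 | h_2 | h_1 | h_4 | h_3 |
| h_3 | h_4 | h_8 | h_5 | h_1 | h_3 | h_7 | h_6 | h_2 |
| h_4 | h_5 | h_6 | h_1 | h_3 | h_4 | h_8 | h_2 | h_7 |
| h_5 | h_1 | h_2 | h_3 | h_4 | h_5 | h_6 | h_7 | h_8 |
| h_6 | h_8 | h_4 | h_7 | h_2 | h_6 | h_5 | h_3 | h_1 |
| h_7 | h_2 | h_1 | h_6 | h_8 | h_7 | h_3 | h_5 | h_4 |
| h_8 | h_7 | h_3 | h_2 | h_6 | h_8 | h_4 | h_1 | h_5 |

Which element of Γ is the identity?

h_5

The identity e satisfies e·x = x for all x, so its row in the table reproduces the column headers.
Row h_5 reads: h_1, h_2, h_3, h_4, h_5, h_6, h_7, h_8 — exactly the header order. So h_5 is the identity.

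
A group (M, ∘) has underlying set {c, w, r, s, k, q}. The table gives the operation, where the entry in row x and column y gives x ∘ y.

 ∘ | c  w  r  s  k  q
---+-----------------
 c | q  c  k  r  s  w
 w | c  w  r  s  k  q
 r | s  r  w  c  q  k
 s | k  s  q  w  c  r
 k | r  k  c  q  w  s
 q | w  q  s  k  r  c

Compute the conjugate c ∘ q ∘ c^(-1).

q

The identity is w. In row c, the entry w sits in column q, so c^(-1) = q.
c ∘ q = w
w ∘ q = q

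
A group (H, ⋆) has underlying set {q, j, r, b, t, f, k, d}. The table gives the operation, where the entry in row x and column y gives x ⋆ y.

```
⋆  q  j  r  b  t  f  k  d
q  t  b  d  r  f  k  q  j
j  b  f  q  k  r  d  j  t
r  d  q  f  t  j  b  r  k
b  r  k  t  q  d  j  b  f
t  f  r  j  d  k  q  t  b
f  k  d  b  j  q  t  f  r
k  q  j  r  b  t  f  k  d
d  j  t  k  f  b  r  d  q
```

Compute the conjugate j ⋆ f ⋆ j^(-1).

f

The identity is k. In row j, the entry k sits in column b, so j^(-1) = b.
j ⋆ f = d
d ⋆ b = f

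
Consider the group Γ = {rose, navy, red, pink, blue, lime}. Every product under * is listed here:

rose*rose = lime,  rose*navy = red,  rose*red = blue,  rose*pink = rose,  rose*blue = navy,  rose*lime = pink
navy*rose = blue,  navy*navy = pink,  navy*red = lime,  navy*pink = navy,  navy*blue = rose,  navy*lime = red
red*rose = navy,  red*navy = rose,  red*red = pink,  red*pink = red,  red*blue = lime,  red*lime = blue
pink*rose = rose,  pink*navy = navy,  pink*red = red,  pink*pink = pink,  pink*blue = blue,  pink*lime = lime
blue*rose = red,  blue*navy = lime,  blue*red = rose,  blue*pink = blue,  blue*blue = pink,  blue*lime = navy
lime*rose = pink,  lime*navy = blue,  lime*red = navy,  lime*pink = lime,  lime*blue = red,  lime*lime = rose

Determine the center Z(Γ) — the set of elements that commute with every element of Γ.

{pink}

An element z is central iff its row equals its column in the table.
For lime: lime*navy = blue ≠ red = navy*lime, so lime ∉ Z.
Checking each element this way leaves Z(Γ) = {pink}.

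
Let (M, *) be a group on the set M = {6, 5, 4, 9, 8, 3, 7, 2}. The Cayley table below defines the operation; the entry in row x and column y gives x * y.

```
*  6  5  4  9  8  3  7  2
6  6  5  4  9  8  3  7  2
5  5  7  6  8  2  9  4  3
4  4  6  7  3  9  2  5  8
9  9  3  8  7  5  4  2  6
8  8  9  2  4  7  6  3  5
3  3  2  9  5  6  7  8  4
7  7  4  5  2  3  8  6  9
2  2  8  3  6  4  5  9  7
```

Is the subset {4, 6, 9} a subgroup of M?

4 * 4 = 7, which is not in {4, 6, 9}.
The subset is not closed under *, so it is not a subgroup.

No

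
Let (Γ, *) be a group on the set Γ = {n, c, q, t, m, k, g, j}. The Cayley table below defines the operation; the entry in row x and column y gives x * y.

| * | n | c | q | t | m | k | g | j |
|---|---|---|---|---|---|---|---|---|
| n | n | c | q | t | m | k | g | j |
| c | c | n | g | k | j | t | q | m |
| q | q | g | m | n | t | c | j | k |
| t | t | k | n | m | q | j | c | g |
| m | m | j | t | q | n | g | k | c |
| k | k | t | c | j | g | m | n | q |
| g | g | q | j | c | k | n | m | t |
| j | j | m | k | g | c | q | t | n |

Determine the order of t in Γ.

The identity element is n (its row matches the header).
t^1 = t
t^2 = t * t = m
t^3 = m * t = q
t^4 = q * t = n
The first power of t equal to the identity is t^4, so ord(t) = 4.
(Structurally, Γ here is isomorphic to Z_2 x Z_4.)

4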